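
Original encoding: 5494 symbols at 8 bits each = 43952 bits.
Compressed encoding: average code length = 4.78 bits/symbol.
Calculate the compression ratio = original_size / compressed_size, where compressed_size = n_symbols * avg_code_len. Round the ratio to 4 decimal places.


original_size = n_symbols * orig_bits = 5494 * 8 = 43952 bits
compressed_size = n_symbols * avg_code_len = 5494 * 4.78 = 26261.32 bits
ratio = original_size / compressed_size = 43952 / 26261.32 = 1.6736

Compression ratio = 1.6736


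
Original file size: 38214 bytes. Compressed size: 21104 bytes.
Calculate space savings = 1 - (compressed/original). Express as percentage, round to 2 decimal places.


ratio = compressed/original = 21104/38214 = 0.552258
savings = 1 - ratio = 1 - 0.552258 = 0.447742
as a percentage: 0.447742 * 100 = 44.77%

Space savings = 1 - 21104/38214 = 44.77%


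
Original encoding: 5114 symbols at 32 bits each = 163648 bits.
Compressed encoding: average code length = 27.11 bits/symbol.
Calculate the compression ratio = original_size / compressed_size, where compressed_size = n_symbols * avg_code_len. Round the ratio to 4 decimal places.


original_size = n_symbols * orig_bits = 5114 * 32 = 163648 bits
compressed_size = n_symbols * avg_code_len = 5114 * 27.11 = 138640.54 bits
ratio = original_size / compressed_size = 163648 / 138640.54 = 1.1804

Compression ratio = 1.1804


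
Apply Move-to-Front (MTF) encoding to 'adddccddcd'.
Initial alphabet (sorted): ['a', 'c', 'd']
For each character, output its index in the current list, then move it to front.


MTF encoding:
'a': index 0 in ['a', 'c', 'd'] -> ['a', 'c', 'd']
'd': index 2 in ['a', 'c', 'd'] -> ['d', 'a', 'c']
'd': index 0 in ['d', 'a', 'c'] -> ['d', 'a', 'c']
'd': index 0 in ['d', 'a', 'c'] -> ['d', 'a', 'c']
'c': index 2 in ['d', 'a', 'c'] -> ['c', 'd', 'a']
'c': index 0 in ['c', 'd', 'a'] -> ['c', 'd', 'a']
'd': index 1 in ['c', 'd', 'a'] -> ['d', 'c', 'a']
'd': index 0 in ['d', 'c', 'a'] -> ['d', 'c', 'a']
'c': index 1 in ['d', 'c', 'a'] -> ['c', 'd', 'a']
'd': index 1 in ['c', 'd', 'a'] -> ['d', 'c', 'a']


Output: [0, 2, 0, 0, 2, 0, 1, 0, 1, 1]


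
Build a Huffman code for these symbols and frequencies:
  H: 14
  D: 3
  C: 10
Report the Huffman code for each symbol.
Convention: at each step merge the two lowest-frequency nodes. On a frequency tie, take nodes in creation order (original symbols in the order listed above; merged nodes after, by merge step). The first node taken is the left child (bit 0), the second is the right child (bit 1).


Huffman tree construction:
Step 1: Merge D(3) + C(10) = 13
Step 2: Merge (D+C)(13) + H(14) = 27
Read each symbol's code off the tree from the root (left child = 0, right child = 1).

Codes:
  H: 1 (length 1)
  D: 00 (length 2)
  C: 01 (length 2)
Average code length: 40/27 = 1.4815 bits/symbol


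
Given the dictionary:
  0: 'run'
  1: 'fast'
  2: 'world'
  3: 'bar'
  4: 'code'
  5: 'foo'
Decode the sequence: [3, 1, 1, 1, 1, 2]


Look up each index in the dictionary:
  3 -> 'bar'
  1 -> 'fast'
  1 -> 'fast'
  1 -> 'fast'
  1 -> 'fast'
  2 -> 'world'

Decoded: "bar fast fast fast fast world"


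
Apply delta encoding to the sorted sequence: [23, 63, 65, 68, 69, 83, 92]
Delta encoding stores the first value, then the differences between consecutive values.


First value: 23
Deltas:
  63 - 23 = 40
  65 - 63 = 2
  68 - 65 = 3
  69 - 68 = 1
  83 - 69 = 14
  92 - 83 = 9


Delta encoded: [23, 40, 2, 3, 1, 14, 9]


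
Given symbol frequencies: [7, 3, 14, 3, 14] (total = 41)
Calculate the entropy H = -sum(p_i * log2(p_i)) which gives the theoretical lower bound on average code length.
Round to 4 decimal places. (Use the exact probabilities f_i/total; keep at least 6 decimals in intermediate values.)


Per-symbol terms -p_i * log2(p_i) with p_i = f_i/41:
  p = 7/41 = 0.170732: log2(p) = -2.550197, -p*log2(p) = 0.435400
  p = 3/41 = 0.073171: log2(p) = -3.772590, -p*log2(p) = 0.276043
  p = 14/41 = 0.341463: log2(p) = -1.550197, -p*log2(p) = 0.529336
  p = 3/41 = 0.073171: log2(p) = -3.772590, -p*log2(p) = 0.276043
  p = 14/41 = 0.341463: log2(p) = -1.550197, -p*log2(p) = 0.529336
H = 0.435400 + 0.276043 + 0.529336 + 0.276043 + 0.529336 = 2.046158

H = 2.0462 bits/symbol


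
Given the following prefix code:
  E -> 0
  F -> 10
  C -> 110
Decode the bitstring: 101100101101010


Decoding step by step:
Bits 10 -> F
Bits 110 -> C
Bits 0 -> E
Bits 10 -> F
Bits 110 -> C
Bits 10 -> F
Bits 10 -> F


Decoded message: FCEFCFF


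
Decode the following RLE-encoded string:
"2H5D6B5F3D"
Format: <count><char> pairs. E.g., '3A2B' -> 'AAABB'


Expanding each <count><char> pair:
  2H -> 'HH'
  5D -> 'DDDDD'
  6B -> 'BBBBBB'
  5F -> 'FFFFF'
  3D -> 'DDD'

Decoded = HHDDDDDBBBBBBFFFFFDDD


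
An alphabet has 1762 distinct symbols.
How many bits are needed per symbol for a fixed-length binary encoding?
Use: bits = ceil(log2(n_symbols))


log2(1762) = 10.783
Bracket: 2^10 = 1024 < 1762 <= 2^11 = 2048
So ceil(log2(1762)) = 11

bits = ceil(log2(1762)) = ceil(10.783) = 11 bits


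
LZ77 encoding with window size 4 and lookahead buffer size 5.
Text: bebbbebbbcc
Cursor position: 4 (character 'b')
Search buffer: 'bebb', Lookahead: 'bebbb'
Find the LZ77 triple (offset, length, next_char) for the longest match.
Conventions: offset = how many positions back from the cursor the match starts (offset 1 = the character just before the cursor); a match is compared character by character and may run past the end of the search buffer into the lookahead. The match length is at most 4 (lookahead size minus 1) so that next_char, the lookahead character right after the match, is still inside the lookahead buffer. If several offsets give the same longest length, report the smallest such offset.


Try each offset into the search buffer:
  offset=1 (pos 3, char 'b'): match length 1
  offset=2 (pos 2, char 'b'): match length 1
  offset=3 (pos 1, char 'e'): match length 0
  offset=4 (pos 0, char 'b'): match length 4
Longest match has length 4 at offset 4.
next_char = character at position 4 + 4 = 8 -> 'b'

Best match: offset=4, length=4 (matching 'bebb' starting at position 0)
LZ77 triple: (4, 4, 'b')


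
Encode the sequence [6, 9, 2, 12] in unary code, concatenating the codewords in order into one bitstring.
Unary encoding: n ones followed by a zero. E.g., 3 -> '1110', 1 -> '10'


Encode each number as n ones followed by a terminating 0:
  6 -> 1111110 (7 bits)
  9 -> 1111111110 (10 bits)
  2 -> 110 (3 bits)
  12 -> 1111111111110 (13 bits)
Total length = 7 + 10 + 3 + 13 = 33 bits.

Unary([6, 9, 2, 12]) = 111111011111111101101111111111110 (33 bits)


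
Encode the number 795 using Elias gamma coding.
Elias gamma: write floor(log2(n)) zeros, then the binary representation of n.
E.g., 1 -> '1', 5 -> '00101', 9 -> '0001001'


num_bits = floor(log2(795)) + 1 = 10
leading_zeros = num_bits - 1 = 9
binary(795) = 1100011011

Elias gamma(795) = '000000000' + '1100011011' = 0000000001100011011 (19 bits)


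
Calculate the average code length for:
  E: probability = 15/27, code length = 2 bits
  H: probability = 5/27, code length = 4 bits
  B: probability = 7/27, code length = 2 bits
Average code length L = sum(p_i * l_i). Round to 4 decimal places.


Weighted contributions p_i * l_i:
  E: (15/27) * 2 = 30/27
  H: (5/27) * 4 = 20/27
  B: (7/27) * 2 = 14/27
Sum = (30 + 20 + 14)/27 = 64/27

L = 64/27 = 2.3704 bits/symbol


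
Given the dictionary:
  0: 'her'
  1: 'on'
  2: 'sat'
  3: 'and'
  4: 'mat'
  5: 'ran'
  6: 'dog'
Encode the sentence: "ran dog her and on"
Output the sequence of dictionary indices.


Look up each word in the dictionary:
  'ran' -> 5
  'dog' -> 6
  'her' -> 0
  'and' -> 3
  'on' -> 1

Encoded: [5, 6, 0, 3, 1]


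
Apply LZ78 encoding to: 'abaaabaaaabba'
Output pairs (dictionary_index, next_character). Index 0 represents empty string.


LZ78 encoding steps:
Dictionary: {0: ''}
Step 1: w='' (idx 0), next='a' -> output (0, 'a'), add 'a' as idx 1
Step 2: w='' (idx 0), next='b' -> output (0, 'b'), add 'b' as idx 2
Step 3: w='a' (idx 1), next='a' -> output (1, 'a'), add 'aa' as idx 3
Step 4: w='a' (idx 1), next='b' -> output (1, 'b'), add 'ab' as idx 4
Step 5: w='aa' (idx 3), next='a' -> output (3, 'a'), add 'aaa' as idx 5
Step 6: w='ab' (idx 4), next='b' -> output (4, 'b'), add 'abb' as idx 6
Step 7: w='a' (idx 1), end of input -> output (1, '')


Encoded: [(0, 'a'), (0, 'b'), (1, 'a'), (1, 'b'), (3, 'a'), (4, 'b'), (1, '')]


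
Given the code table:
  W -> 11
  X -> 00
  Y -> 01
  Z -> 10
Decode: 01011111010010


Decoding:
01 -> Y
01 -> Y
11 -> W
11 -> W
01 -> Y
00 -> X
10 -> Z


Result: YYWWYXZ


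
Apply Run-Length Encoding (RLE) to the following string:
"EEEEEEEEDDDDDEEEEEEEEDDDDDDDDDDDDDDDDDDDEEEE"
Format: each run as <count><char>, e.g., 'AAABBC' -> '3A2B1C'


Scanning runs left to right:
  i=0: run of 'E' x 8 -> '8E'
  i=8: run of 'D' x 5 -> '5D'
  i=13: run of 'E' x 8 -> '8E'
  i=21: run of 'D' x 19 -> '19D'
  i=40: run of 'E' x 4 -> '4E'

RLE = 8E5D8E19D4E


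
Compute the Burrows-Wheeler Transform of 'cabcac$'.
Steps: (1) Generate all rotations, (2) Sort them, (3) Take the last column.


Rotations (sorted):
  0: $cabcac -> last char: c
  1: abcac$c -> last char: c
  2: ac$cabc -> last char: c
  3: bcac$ca -> last char: a
  4: c$cabca -> last char: a
  5: cabcac$ -> last char: $
  6: cac$cab -> last char: b


BWT = cccaa$b


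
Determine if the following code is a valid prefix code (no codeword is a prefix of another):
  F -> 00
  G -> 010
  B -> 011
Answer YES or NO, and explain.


Checking each pair (does one codeword prefix another?):
  F='00' vs G='010': no prefix
  F='00' vs B='011': no prefix
  G='010' vs F='00': no prefix
  G='010' vs B='011': no prefix
  B='011' vs F='00': no prefix
  B='011' vs G='010': no prefix
No violation found over all pairs.

YES -- this is a valid prefix code. No codeword is a prefix of any other codeword.


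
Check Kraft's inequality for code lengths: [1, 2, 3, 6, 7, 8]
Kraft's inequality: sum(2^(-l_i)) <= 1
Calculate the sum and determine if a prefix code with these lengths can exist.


Sum = 2^(-1) + 2^(-2) + 2^(-3) + 2^(-6) + 2^(-7) + 2^(-8)
    = 0.5 + 0.25 + 0.125 + 0.015625 + 0.0078125 + 0.00390625
    = 231/256 = 0.90234375
Since 0.90234375 <= 1, Kraft's inequality IS satisfied.
A prefix code with these lengths CAN exist.

Kraft sum = 0.90234375. Satisfied.


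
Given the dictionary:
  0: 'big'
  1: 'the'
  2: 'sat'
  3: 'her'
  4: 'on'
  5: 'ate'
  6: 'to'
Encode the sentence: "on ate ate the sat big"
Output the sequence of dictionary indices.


Look up each word in the dictionary:
  'on' -> 4
  'ate' -> 5
  'ate' -> 5
  'the' -> 1
  'sat' -> 2
  'big' -> 0

Encoded: [4, 5, 5, 1, 2, 0]


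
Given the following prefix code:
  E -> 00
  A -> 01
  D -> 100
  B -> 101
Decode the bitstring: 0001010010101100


Decoding step by step:
Bits 00 -> E
Bits 01 -> A
Bits 01 -> A
Bits 00 -> E
Bits 101 -> B
Bits 01 -> A
Bits 100 -> D


Decoded message: EAAEBAD


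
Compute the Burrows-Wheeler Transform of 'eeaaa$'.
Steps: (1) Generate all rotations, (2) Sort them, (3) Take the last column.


Rotations (sorted):
  0: $eeaaa -> last char: a
  1: a$eeaa -> last char: a
  2: aa$eea -> last char: a
  3: aaa$ee -> last char: e
  4: eaaa$e -> last char: e
  5: eeaaa$ -> last char: $


BWT = aaaee$


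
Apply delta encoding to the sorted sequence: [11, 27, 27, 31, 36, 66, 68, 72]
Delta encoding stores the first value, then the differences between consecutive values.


First value: 11
Deltas:
  27 - 11 = 16
  27 - 27 = 0
  31 - 27 = 4
  36 - 31 = 5
  66 - 36 = 30
  68 - 66 = 2
  72 - 68 = 4


Delta encoded: [11, 16, 0, 4, 5, 30, 2, 4]


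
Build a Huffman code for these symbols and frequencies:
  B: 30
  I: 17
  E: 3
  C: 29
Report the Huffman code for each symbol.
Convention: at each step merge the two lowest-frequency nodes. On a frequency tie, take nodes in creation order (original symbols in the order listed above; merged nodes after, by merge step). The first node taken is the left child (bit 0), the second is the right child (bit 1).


Huffman tree construction:
Step 1: Merge E(3) + I(17) = 20
Step 2: Merge (E+I)(20) + C(29) = 49
Step 3: Merge B(30) + ((E+I)+C)(49) = 79
Read each symbol's code off the tree from the root (left child = 0, right child = 1).

Codes:
  B: 0 (length 1)
  I: 101 (length 3)
  E: 100 (length 3)
  C: 11 (length 2)
Average code length: 148/79 = 1.8734 bits/symbol


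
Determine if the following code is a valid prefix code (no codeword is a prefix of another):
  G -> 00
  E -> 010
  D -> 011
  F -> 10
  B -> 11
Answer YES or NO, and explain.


Checking each pair (does one codeword prefix another?):
  G='00' vs E='010': no prefix
  G='00' vs D='011': no prefix
  G='00' vs F='10': no prefix
  G='00' vs B='11': no prefix
  E='010' vs G='00': no prefix
  E='010' vs D='011': no prefix
  E='010' vs F='10': no prefix
  E='010' vs B='11': no prefix
  D='011' vs G='00': no prefix
  D='011' vs E='010': no prefix
  D='011' vs F='10': no prefix
  D='011' vs B='11': no prefix
  F='10' vs G='00': no prefix
  F='10' vs E='010': no prefix
  F='10' vs D='011': no prefix
  F='10' vs B='11': no prefix
  B='11' vs G='00': no prefix
  B='11' vs E='010': no prefix
  B='11' vs D='011': no prefix
  B='11' vs F='10': no prefix
No violation found over all pairs.

YES -- this is a valid prefix code. No codeword is a prefix of any other codeword.


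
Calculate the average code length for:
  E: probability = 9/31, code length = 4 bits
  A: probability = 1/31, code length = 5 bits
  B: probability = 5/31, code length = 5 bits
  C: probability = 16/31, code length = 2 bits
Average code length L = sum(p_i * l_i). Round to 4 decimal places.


Weighted contributions p_i * l_i:
  E: (9/31) * 4 = 36/31
  A: (1/31) * 5 = 5/31
  B: (5/31) * 5 = 25/31
  C: (16/31) * 2 = 32/31
Sum = (36 + 5 + 25 + 32)/31 = 98/31

L = 98/31 = 3.1613 bits/symbol


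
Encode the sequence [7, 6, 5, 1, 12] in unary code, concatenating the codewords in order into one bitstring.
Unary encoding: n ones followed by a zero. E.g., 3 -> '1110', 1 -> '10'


Encode each number as n ones followed by a terminating 0:
  7 -> 11111110 (8 bits)
  6 -> 1111110 (7 bits)
  5 -> 111110 (6 bits)
  1 -> 10 (2 bits)
  12 -> 1111111111110 (13 bits)
Total length = 8 + 7 + 6 + 2 + 13 = 36 bits.

Unary([7, 6, 5, 1, 12]) = 111111101111110111110101111111111110 (36 bits)


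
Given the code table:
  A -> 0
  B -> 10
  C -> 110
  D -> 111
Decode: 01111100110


Decoding:
0 -> A
111 -> D
110 -> C
0 -> A
110 -> C


Result: ADCAC


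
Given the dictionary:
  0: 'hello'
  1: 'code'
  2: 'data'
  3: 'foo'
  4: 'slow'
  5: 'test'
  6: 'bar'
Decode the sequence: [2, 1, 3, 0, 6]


Look up each index in the dictionary:
  2 -> 'data'
  1 -> 'code'
  3 -> 'foo'
  0 -> 'hello'
  6 -> 'bar'

Decoded: "data code foo hello bar"


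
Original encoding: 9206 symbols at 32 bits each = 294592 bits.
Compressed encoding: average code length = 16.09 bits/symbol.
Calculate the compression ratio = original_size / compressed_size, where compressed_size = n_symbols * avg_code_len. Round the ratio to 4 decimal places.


original_size = n_symbols * orig_bits = 9206 * 32 = 294592 bits
compressed_size = n_symbols * avg_code_len = 9206 * 16.09 = 148124.54 bits
ratio = original_size / compressed_size = 294592 / 148124.54 = 1.9888

Compression ratio = 1.9888


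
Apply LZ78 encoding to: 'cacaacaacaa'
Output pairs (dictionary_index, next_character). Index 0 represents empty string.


LZ78 encoding steps:
Dictionary: {0: ''}
Step 1: w='' (idx 0), next='c' -> output (0, 'c'), add 'c' as idx 1
Step 2: w='' (idx 0), next='a' -> output (0, 'a'), add 'a' as idx 2
Step 3: w='c' (idx 1), next='a' -> output (1, 'a'), add 'ca' as idx 3
Step 4: w='a' (idx 2), next='c' -> output (2, 'c'), add 'ac' as idx 4
Step 5: w='a' (idx 2), next='a' -> output (2, 'a'), add 'aa' as idx 5
Step 6: w='ca' (idx 3), next='a' -> output (3, 'a'), add 'caa' as idx 6


Encoded: [(0, 'c'), (0, 'a'), (1, 'a'), (2, 'c'), (2, 'a'), (3, 'a')]


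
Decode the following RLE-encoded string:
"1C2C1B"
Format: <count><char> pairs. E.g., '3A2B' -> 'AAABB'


Expanding each <count><char> pair:
  1C -> 'C'
  2C -> 'CC'
  1B -> 'B'

Decoded = CCCB


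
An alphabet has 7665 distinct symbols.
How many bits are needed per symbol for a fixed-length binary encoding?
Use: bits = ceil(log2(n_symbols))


log2(7665) = 12.9041
Bracket: 2^12 = 4096 < 7665 <= 2^13 = 8192
So ceil(log2(7665)) = 13

bits = ceil(log2(7665)) = ceil(12.9041) = 13 bits


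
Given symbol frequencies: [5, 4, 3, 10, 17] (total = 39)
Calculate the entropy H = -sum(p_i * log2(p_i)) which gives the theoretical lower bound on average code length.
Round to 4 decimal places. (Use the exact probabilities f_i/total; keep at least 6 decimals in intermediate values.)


Per-symbol terms -p_i * log2(p_i) with p_i = f_i/39:
  p = 5/39 = 0.128205: log2(p) = -2.963474, -p*log2(p) = 0.379933
  p = 4/39 = 0.102564: log2(p) = -3.285402, -p*log2(p) = 0.336964
  p = 3/39 = 0.076923: log2(p) = -3.700440, -p*log2(p) = 0.284649
  p = 10/39 = 0.256410: log2(p) = -1.963474, -p*log2(p) = 0.503455
  p = 17/39 = 0.435897: log2(p) = -1.197939, -p*log2(p) = 0.522179
H = 0.379933 + 0.336964 + 0.284649 + 0.503455 + 0.522179 = 2.027180

H = 2.0272 bits/symbol


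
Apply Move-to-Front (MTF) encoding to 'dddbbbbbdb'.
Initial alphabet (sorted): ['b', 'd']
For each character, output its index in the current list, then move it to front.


MTF encoding:
'd': index 1 in ['b', 'd'] -> ['d', 'b']
'd': index 0 in ['d', 'b'] -> ['d', 'b']
'd': index 0 in ['d', 'b'] -> ['d', 'b']
'b': index 1 in ['d', 'b'] -> ['b', 'd']
'b': index 0 in ['b', 'd'] -> ['b', 'd']
'b': index 0 in ['b', 'd'] -> ['b', 'd']
'b': index 0 in ['b', 'd'] -> ['b', 'd']
'b': index 0 in ['b', 'd'] -> ['b', 'd']
'd': index 1 in ['b', 'd'] -> ['d', 'b']
'b': index 1 in ['d', 'b'] -> ['b', 'd']


Output: [1, 0, 0, 1, 0, 0, 0, 0, 1, 1]


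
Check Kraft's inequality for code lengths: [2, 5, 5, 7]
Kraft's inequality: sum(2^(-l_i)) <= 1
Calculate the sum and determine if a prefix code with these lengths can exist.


Sum = 2^(-2) + 2^(-5) + 2^(-5) + 2^(-7)
    = 0.25 + 0.03125 + 0.03125 + 0.0078125
    = 41/128 = 0.3203125
Since 0.3203125 <= 1, Kraft's inequality IS satisfied.
A prefix code with these lengths CAN exist.

Kraft sum = 0.3203125. Satisfied.


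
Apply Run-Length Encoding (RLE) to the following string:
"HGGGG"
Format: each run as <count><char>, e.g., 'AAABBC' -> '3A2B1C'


Scanning runs left to right:
  i=0: run of 'H' x 1 -> '1H'
  i=1: run of 'G' x 4 -> '4G'

RLE = 1H4G


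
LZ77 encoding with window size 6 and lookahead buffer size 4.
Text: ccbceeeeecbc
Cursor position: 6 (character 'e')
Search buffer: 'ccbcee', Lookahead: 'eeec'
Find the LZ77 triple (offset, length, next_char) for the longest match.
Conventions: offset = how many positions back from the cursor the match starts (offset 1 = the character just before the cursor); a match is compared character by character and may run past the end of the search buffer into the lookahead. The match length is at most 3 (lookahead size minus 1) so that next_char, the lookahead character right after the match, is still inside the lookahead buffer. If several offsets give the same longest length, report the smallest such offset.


Try each offset into the search buffer:
  offset=1 (pos 5, char 'e'): match length 3
  offset=2 (pos 4, char 'e'): match length 3
  offset=3 (pos 3, char 'c'): match length 0
  offset=4 (pos 2, char 'b'): match length 0
  offset=5 (pos 1, char 'c'): match length 0
  offset=6 (pos 0, char 'c'): match length 0
Longest match has length 3, found at offsets 1, 2; take the smallest, offset 1.
next_char = character at position 6 + 3 = 9 -> 'c'

Best match: offset=1, length=3 (matching 'eee' starting at position 5)
LZ77 triple: (1, 3, 'c')


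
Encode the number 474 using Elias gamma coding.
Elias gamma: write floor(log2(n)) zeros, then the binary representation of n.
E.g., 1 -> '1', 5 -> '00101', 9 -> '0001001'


num_bits = floor(log2(474)) + 1 = 9
leading_zeros = num_bits - 1 = 8
binary(474) = 111011010

Elias gamma(474) = '00000000' + '111011010' = 00000000111011010 (17 bits)


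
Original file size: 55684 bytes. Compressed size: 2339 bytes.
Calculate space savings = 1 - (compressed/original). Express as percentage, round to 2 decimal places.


ratio = compressed/original = 2339/55684 = 0.042005
savings = 1 - ratio = 1 - 0.042005 = 0.957995
as a percentage: 0.957995 * 100 = 95.8%

Space savings = 1 - 2339/55684 = 95.8%


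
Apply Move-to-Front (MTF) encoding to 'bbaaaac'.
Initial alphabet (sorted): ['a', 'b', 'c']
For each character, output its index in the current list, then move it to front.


MTF encoding:
'b': index 1 in ['a', 'b', 'c'] -> ['b', 'a', 'c']
'b': index 0 in ['b', 'a', 'c'] -> ['b', 'a', 'c']
'a': index 1 in ['b', 'a', 'c'] -> ['a', 'b', 'c']
'a': index 0 in ['a', 'b', 'c'] -> ['a', 'b', 'c']
'a': index 0 in ['a', 'b', 'c'] -> ['a', 'b', 'c']
'a': index 0 in ['a', 'b', 'c'] -> ['a', 'b', 'c']
'c': index 2 in ['a', 'b', 'c'] -> ['c', 'a', 'b']


Output: [1, 0, 1, 0, 0, 0, 2]


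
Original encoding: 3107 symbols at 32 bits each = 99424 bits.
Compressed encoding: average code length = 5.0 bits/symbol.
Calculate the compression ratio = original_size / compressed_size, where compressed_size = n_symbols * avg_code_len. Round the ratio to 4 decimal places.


original_size = n_symbols * orig_bits = 3107 * 32 = 99424 bits
compressed_size = n_symbols * avg_code_len = 3107 * 5.0 = 15535.0 bits
ratio = original_size / compressed_size = 99424 / 15535.0 = 6.4

Compression ratio = 6.4


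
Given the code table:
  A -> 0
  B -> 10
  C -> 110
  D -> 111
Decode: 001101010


Decoding:
0 -> A
0 -> A
110 -> C
10 -> B
10 -> B


Result: AACBB


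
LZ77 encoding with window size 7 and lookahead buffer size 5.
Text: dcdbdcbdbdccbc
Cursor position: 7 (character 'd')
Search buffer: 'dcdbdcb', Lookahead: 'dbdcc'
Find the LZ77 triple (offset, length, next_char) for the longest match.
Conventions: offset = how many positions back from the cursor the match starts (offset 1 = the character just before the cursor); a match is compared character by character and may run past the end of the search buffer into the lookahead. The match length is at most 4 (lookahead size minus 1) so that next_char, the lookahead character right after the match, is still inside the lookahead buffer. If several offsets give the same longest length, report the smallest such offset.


Try each offset into the search buffer:
  offset=1 (pos 6, char 'b'): match length 0
  offset=2 (pos 5, char 'c'): match length 0
  offset=3 (pos 4, char 'd'): match length 1
  offset=4 (pos 3, char 'b'): match length 0
  offset=5 (pos 2, char 'd'): match length 4
  offset=6 (pos 1, char 'c'): match length 0
  offset=7 (pos 0, char 'd'): match length 1
Longest match has length 4 at offset 5.
next_char = character at position 7 + 4 = 11 -> 'c'

Best match: offset=5, length=4 (matching 'dbdc' starting at position 2)
LZ77 triple: (5, 4, 'c')


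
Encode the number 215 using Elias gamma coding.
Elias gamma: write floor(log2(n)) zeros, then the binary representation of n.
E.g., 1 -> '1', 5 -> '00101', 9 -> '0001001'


num_bits = floor(log2(215)) + 1 = 8
leading_zeros = num_bits - 1 = 7
binary(215) = 11010111

Elias gamma(215) = '0000000' + '11010111' = 000000011010111 (15 bits)


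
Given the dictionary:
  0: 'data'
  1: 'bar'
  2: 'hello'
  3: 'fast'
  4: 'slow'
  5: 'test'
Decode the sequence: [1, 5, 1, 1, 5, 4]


Look up each index in the dictionary:
  1 -> 'bar'
  5 -> 'test'
  1 -> 'bar'
  1 -> 'bar'
  5 -> 'test'
  4 -> 'slow'

Decoded: "bar test bar bar test slow"


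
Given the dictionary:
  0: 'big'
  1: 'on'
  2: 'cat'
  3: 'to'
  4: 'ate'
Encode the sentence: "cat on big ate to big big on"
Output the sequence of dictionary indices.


Look up each word in the dictionary:
  'cat' -> 2
  'on' -> 1
  'big' -> 0
  'ate' -> 4
  'to' -> 3
  'big' -> 0
  'big' -> 0
  'on' -> 1

Encoded: [2, 1, 0, 4, 3, 0, 0, 1]


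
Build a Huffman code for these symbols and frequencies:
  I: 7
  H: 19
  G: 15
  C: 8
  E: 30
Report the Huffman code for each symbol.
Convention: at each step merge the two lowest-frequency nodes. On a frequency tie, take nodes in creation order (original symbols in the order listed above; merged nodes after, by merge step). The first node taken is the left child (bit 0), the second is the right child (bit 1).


Huffman tree construction:
Step 1: Merge I(7) + C(8) = 15
Step 2: Merge G(15) + (I+C)(15) = 30
Step 3: Merge H(19) + E(30) = 49
Step 4: Merge (G+(I+C))(30) + (H+E)(49) = 79
Read each symbol's code off the tree from the root (left child = 0, right child = 1).

Codes:
  I: 010 (length 3)
  H: 10 (length 2)
  G: 00 (length 2)
  C: 011 (length 3)
  E: 11 (length 2)
Average code length: 173/79 = 2.1899 bits/symbol


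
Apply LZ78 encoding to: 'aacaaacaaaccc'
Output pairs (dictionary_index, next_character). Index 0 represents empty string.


LZ78 encoding steps:
Dictionary: {0: ''}
Step 1: w='' (idx 0), next='a' -> output (0, 'a'), add 'a' as idx 1
Step 2: w='a' (idx 1), next='c' -> output (1, 'c'), add 'ac' as idx 2
Step 3: w='a' (idx 1), next='a' -> output (1, 'a'), add 'aa' as idx 3
Step 4: w='ac' (idx 2), next='a' -> output (2, 'a'), add 'aca' as idx 4
Step 5: w='aa' (idx 3), next='c' -> output (3, 'c'), add 'aac' as idx 5
Step 6: w='' (idx 0), next='c' -> output (0, 'c'), add 'c' as idx 6
Step 7: w='c' (idx 6), end of input -> output (6, '')


Encoded: [(0, 'a'), (1, 'c'), (1, 'a'), (2, 'a'), (3, 'c'), (0, 'c'), (6, '')]


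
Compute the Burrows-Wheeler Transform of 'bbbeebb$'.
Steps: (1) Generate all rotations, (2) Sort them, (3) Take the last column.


Rotations (sorted):
  0: $bbbeebb -> last char: b
  1: b$bbbeeb -> last char: b
  2: bb$bbbee -> last char: e
  3: bbbeebb$ -> last char: $
  4: bbeebb$b -> last char: b
  5: beebb$bb -> last char: b
  6: ebb$bbbe -> last char: e
  7: eebb$bbb -> last char: b


BWT = bbe$bbeb


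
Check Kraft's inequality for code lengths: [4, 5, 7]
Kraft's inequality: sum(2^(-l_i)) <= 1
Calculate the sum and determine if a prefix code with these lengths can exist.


Sum = 2^(-4) + 2^(-5) + 2^(-7)
    = 0.0625 + 0.03125 + 0.0078125
    = 13/128 = 0.1015625
Since 0.1015625 <= 1, Kraft's inequality IS satisfied.
A prefix code with these lengths CAN exist.

Kraft sum = 0.1015625. Satisfied.


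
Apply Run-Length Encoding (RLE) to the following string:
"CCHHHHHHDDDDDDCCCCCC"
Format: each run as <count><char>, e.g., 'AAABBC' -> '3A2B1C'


Scanning runs left to right:
  i=0: run of 'C' x 2 -> '2C'
  i=2: run of 'H' x 6 -> '6H'
  i=8: run of 'D' x 6 -> '6D'
  i=14: run of 'C' x 6 -> '6C'

RLE = 2C6H6D6C


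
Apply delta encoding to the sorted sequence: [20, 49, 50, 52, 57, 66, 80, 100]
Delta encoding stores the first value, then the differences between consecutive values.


First value: 20
Deltas:
  49 - 20 = 29
  50 - 49 = 1
  52 - 50 = 2
  57 - 52 = 5
  66 - 57 = 9
  80 - 66 = 14
  100 - 80 = 20


Delta encoded: [20, 29, 1, 2, 5, 9, 14, 20]


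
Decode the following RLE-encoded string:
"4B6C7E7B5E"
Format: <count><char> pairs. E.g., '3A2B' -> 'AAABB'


Expanding each <count><char> pair:
  4B -> 'BBBB'
  6C -> 'CCCCCC'
  7E -> 'EEEEEEE'
  7B -> 'BBBBBBB'
  5E -> 'EEEEE'

Decoded = BBBBCCCCCCEEEEEEEBBBBBBBEEEEE


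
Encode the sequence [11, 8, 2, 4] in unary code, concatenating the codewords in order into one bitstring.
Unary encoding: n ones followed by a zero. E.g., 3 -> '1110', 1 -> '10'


Encode each number as n ones followed by a terminating 0:
  11 -> 111111111110 (12 bits)
  8 -> 111111110 (9 bits)
  2 -> 110 (3 bits)
  4 -> 11110 (5 bits)
Total length = 12 + 9 + 3 + 5 = 29 bits.

Unary([11, 8, 2, 4]) = 11111111111011111111011011110 (29 bits)


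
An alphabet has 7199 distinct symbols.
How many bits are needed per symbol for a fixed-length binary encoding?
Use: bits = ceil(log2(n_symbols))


log2(7199) = 12.8136
Bracket: 2^12 = 4096 < 7199 <= 2^13 = 8192
So ceil(log2(7199)) = 13

bits = ceil(log2(7199)) = ceil(12.8136) = 13 bits


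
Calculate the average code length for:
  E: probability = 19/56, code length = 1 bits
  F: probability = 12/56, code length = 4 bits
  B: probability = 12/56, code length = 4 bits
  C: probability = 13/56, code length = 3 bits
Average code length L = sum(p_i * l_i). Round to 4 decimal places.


Weighted contributions p_i * l_i:
  E: (19/56) * 1 = 19/56
  F: (12/56) * 4 = 48/56
  B: (12/56) * 4 = 48/56
  C: (13/56) * 3 = 39/56
Sum = (19 + 48 + 48 + 39)/56 = 154/56

L = 154/56 = 2.7500 bits/symbol


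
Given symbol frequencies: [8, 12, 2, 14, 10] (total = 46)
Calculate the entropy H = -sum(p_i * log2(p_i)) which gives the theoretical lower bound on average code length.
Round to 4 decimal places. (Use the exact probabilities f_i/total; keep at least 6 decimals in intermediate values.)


Per-symbol terms -p_i * log2(p_i) with p_i = f_i/46:
  p = 8/46 = 0.173913: log2(p) = -2.523562, -p*log2(p) = 0.438880
  p = 12/46 = 0.260870: log2(p) = -1.938599, -p*log2(p) = 0.505722
  p = 2/46 = 0.043478: log2(p) = -4.523562, -p*log2(p) = 0.196677
  p = 14/46 = 0.304348: log2(p) = -1.716207, -p*log2(p) = 0.522324
  p = 10/46 = 0.217391: log2(p) = -2.201634, -p*log2(p) = 0.478616
H = 0.438880 + 0.505722 + 0.196677 + 0.522324 + 0.478616 = 2.142219

H = 2.1422 bits/symbol


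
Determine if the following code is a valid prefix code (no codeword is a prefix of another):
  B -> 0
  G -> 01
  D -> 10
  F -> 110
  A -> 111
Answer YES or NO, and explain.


Checking each pair (does one codeword prefix another?):
  B='0' vs G='01': prefix -- VIOLATION

NO -- this is NOT a valid prefix code. B (0) is a prefix of G (01).


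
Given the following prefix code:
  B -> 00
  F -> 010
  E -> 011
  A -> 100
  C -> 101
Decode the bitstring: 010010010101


Decoding step by step:
Bits 010 -> F
Bits 010 -> F
Bits 010 -> F
Bits 101 -> C


Decoded message: FFFC


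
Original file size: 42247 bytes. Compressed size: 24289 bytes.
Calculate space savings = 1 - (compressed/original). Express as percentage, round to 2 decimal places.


ratio = compressed/original = 24289/42247 = 0.574928
savings = 1 - ratio = 1 - 0.574928 = 0.425072
as a percentage: 0.425072 * 100 = 42.51%

Space savings = 1 - 24289/42247 = 42.51%


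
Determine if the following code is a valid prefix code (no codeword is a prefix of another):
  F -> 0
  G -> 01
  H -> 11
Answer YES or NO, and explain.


Checking each pair (does one codeword prefix another?):
  F='0' vs G='01': prefix -- VIOLATION

NO -- this is NOT a valid prefix code. F (0) is a prefix of G (01).


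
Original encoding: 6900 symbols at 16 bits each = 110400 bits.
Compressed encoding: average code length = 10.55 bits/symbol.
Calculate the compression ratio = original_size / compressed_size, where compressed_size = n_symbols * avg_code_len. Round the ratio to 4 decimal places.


original_size = n_symbols * orig_bits = 6900 * 16 = 110400 bits
compressed_size = n_symbols * avg_code_len = 6900 * 10.55 = 72795.0 bits
ratio = original_size / compressed_size = 110400 / 72795.0 = 1.5166

Compression ratio = 1.5166


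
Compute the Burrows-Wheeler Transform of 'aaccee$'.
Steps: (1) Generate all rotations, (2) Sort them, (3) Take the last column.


Rotations (sorted):
  0: $aaccee -> last char: e
  1: aaccee$ -> last char: $
  2: accee$a -> last char: a
  3: ccee$aa -> last char: a
  4: cee$aac -> last char: c
  5: e$aacce -> last char: e
  6: ee$aacc -> last char: c


BWT = e$aacec


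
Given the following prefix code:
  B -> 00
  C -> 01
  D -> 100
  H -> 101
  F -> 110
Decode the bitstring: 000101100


Decoding step by step:
Bits 00 -> B
Bits 01 -> C
Bits 01 -> C
Bits 100 -> D


Decoded message: BCCD


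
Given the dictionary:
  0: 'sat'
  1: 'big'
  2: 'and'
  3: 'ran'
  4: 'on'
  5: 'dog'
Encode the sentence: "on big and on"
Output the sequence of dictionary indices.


Look up each word in the dictionary:
  'on' -> 4
  'big' -> 1
  'and' -> 2
  'on' -> 4

Encoded: [4, 1, 2, 4]


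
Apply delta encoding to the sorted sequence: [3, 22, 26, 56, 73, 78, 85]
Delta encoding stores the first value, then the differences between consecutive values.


First value: 3
Deltas:
  22 - 3 = 19
  26 - 22 = 4
  56 - 26 = 30
  73 - 56 = 17
  78 - 73 = 5
  85 - 78 = 7


Delta encoded: [3, 19, 4, 30, 17, 5, 7]


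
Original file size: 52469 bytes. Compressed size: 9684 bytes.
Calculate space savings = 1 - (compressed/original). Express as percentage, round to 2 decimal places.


ratio = compressed/original = 9684/52469 = 0.184566
savings = 1 - ratio = 1 - 0.184566 = 0.815434
as a percentage: 0.815434 * 100 = 81.54%

Space savings = 1 - 9684/52469 = 81.54%


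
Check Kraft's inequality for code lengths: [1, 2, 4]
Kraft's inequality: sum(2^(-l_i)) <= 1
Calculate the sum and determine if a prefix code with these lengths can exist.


Sum = 2^(-1) + 2^(-2) + 2^(-4)
    = 0.5 + 0.25 + 0.0625
    = 13/16 = 0.8125
Since 0.8125 <= 1, Kraft's inequality IS satisfied.
A prefix code with these lengths CAN exist.

Kraft sum = 0.8125. Satisfied.


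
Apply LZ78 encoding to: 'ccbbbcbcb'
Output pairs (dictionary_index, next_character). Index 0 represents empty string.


LZ78 encoding steps:
Dictionary: {0: ''}
Step 1: w='' (idx 0), next='c' -> output (0, 'c'), add 'c' as idx 1
Step 2: w='c' (idx 1), next='b' -> output (1, 'b'), add 'cb' as idx 2
Step 3: w='' (idx 0), next='b' -> output (0, 'b'), add 'b' as idx 3
Step 4: w='b' (idx 3), next='c' -> output (3, 'c'), add 'bc' as idx 4
Step 5: w='bc' (idx 4), next='b' -> output (4, 'b'), add 'bcb' as idx 5


Encoded: [(0, 'c'), (1, 'b'), (0, 'b'), (3, 'c'), (4, 'b')]


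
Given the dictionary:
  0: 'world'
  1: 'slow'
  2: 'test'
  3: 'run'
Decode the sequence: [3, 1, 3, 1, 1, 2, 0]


Look up each index in the dictionary:
  3 -> 'run'
  1 -> 'slow'
  3 -> 'run'
  1 -> 'slow'
  1 -> 'slow'
  2 -> 'test'
  0 -> 'world'

Decoded: "run slow run slow slow test world"


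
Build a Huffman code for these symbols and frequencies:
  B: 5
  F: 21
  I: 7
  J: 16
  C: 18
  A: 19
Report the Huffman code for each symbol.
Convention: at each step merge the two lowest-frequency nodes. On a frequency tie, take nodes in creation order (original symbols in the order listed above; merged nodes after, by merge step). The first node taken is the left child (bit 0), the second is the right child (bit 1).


Huffman tree construction:
Step 1: Merge B(5) + I(7) = 12
Step 2: Merge (B+I)(12) + J(16) = 28
Step 3: Merge C(18) + A(19) = 37
Step 4: Merge F(21) + ((B+I)+J)(28) = 49
Step 5: Merge (C+A)(37) + (F+((B+I)+J))(49) = 86
Read each symbol's code off the tree from the root (left child = 0, right child = 1).

Codes:
  B: 1100 (length 4)
  F: 10 (length 2)
  I: 1101 (length 4)
  J: 111 (length 3)
  C: 00 (length 2)
  A: 01 (length 2)
Average code length: 212/86 = 2.4651 bits/symbol


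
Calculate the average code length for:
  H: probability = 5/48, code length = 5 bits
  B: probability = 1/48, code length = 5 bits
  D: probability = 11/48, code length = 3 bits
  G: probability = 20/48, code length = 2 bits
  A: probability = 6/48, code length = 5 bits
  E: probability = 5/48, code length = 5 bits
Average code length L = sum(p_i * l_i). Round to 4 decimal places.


Weighted contributions p_i * l_i:
  H: (5/48) * 5 = 25/48
  B: (1/48) * 5 = 5/48
  D: (11/48) * 3 = 33/48
  G: (20/48) * 2 = 40/48
  A: (6/48) * 5 = 30/48
  E: (5/48) * 5 = 25/48
Sum = (25 + 5 + 33 + 40 + 30 + 25)/48 = 158/48

L = 158/48 = 3.2917 bits/symbol


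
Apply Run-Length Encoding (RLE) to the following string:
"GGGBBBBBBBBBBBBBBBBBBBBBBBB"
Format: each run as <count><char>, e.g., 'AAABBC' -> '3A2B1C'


Scanning runs left to right:
  i=0: run of 'G' x 3 -> '3G'
  i=3: run of 'B' x 24 -> '24B'

RLE = 3G24B


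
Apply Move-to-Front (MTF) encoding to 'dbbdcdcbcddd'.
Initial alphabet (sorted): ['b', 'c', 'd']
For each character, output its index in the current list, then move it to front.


MTF encoding:
'd': index 2 in ['b', 'c', 'd'] -> ['d', 'b', 'c']
'b': index 1 in ['d', 'b', 'c'] -> ['b', 'd', 'c']
'b': index 0 in ['b', 'd', 'c'] -> ['b', 'd', 'c']
'd': index 1 in ['b', 'd', 'c'] -> ['d', 'b', 'c']
'c': index 2 in ['d', 'b', 'c'] -> ['c', 'd', 'b']
'd': index 1 in ['c', 'd', 'b'] -> ['d', 'c', 'b']
'c': index 1 in ['d', 'c', 'b'] -> ['c', 'd', 'b']
'b': index 2 in ['c', 'd', 'b'] -> ['b', 'c', 'd']
'c': index 1 in ['b', 'c', 'd'] -> ['c', 'b', 'd']
'd': index 2 in ['c', 'b', 'd'] -> ['d', 'c', 'b']
'd': index 0 in ['d', 'c', 'b'] -> ['d', 'c', 'b']
'd': index 0 in ['d', 'c', 'b'] -> ['d', 'c', 'b']


Output: [2, 1, 0, 1, 2, 1, 1, 2, 1, 2, 0, 0]


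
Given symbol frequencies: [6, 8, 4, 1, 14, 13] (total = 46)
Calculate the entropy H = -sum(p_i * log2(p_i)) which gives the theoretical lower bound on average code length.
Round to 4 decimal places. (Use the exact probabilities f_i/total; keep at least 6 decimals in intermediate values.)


Per-symbol terms -p_i * log2(p_i) with p_i = f_i/46:
  p = 6/46 = 0.130435: log2(p) = -2.938599, -p*log2(p) = 0.383296
  p = 8/46 = 0.173913: log2(p) = -2.523562, -p*log2(p) = 0.438880
  p = 4/46 = 0.086957: log2(p) = -3.523562, -p*log2(p) = 0.306397
  p = 1/46 = 0.021739: log2(p) = -5.523562, -p*log2(p) = 0.120077
  p = 14/46 = 0.304348: log2(p) = -1.716207, -p*log2(p) = 0.522324
  p = 13/46 = 0.282609: log2(p) = -1.823122, -p*log2(p) = 0.515230
H = 0.383296 + 0.438880 + 0.306397 + 0.120077 + 0.522324 + 0.515230 = 2.286204

H = 2.2862 bits/symbol


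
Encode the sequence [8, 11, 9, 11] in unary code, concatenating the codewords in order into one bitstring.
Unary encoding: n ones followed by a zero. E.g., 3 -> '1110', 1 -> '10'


Encode each number as n ones followed by a terminating 0:
  8 -> 111111110 (9 bits)
  11 -> 111111111110 (12 bits)
  9 -> 1111111110 (10 bits)
  11 -> 111111111110 (12 bits)
Total length = 9 + 12 + 10 + 12 = 43 bits.

Unary([8, 11, 9, 11]) = 1111111101111111111101111111110111111111110 (43 bits)


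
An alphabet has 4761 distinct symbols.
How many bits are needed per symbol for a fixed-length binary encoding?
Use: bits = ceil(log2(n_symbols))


log2(4761) = 12.217
Bracket: 2^12 = 4096 < 4761 <= 2^13 = 8192
So ceil(log2(4761)) = 13

bits = ceil(log2(4761)) = ceil(12.217) = 13 bits


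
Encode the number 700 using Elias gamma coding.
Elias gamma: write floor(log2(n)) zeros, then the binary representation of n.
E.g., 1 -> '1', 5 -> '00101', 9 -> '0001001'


num_bits = floor(log2(700)) + 1 = 10
leading_zeros = num_bits - 1 = 9
binary(700) = 1010111100

Elias gamma(700) = '000000000' + '1010111100' = 0000000001010111100 (19 bits)


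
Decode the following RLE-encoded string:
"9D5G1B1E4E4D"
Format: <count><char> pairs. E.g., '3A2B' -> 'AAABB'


Expanding each <count><char> pair:
  9D -> 'DDDDDDDDD'
  5G -> 'GGGGG'
  1B -> 'B'
  1E -> 'E'
  4E -> 'EEEE'
  4D -> 'DDDD'

Decoded = DDDDDDDDDGGGGGBEEEEEDDDD


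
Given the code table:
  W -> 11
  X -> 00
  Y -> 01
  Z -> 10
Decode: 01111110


Decoding:
01 -> Y
11 -> W
11 -> W
10 -> Z


Result: YWWZ


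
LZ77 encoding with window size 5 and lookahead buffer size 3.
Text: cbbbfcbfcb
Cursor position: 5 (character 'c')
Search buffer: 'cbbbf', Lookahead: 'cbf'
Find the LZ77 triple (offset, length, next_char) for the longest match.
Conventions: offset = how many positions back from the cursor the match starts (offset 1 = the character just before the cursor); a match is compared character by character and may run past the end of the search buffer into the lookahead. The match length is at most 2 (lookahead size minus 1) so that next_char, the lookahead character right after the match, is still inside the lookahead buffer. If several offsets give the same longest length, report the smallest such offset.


Try each offset into the search buffer:
  offset=1 (pos 4, char 'f'): match length 0
  offset=2 (pos 3, char 'b'): match length 0
  offset=3 (pos 2, char 'b'): match length 0
  offset=4 (pos 1, char 'b'): match length 0
  offset=5 (pos 0, char 'c'): match length 2
Longest match has length 2 at offset 5.
next_char = character at position 5 + 2 = 7 -> 'f'

Best match: offset=5, length=2 (matching 'cb' starting at position 0)
LZ77 triple: (5, 2, 'f')
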